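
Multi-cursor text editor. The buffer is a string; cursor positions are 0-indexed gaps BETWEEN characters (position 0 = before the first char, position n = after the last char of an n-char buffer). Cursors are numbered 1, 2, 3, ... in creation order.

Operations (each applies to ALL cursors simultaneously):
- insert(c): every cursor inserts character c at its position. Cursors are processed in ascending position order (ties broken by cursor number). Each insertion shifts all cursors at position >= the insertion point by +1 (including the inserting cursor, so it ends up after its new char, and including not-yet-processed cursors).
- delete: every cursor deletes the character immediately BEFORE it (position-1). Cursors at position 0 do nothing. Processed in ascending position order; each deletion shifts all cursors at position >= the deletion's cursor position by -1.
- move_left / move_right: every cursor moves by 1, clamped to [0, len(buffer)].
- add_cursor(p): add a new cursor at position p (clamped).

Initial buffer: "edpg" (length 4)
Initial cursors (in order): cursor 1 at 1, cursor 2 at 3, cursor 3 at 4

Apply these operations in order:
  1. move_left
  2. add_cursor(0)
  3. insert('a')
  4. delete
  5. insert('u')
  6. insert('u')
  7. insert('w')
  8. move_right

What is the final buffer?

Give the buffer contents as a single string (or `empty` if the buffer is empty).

Answer: uuuuwweduuwpuuwg

Derivation:
After op 1 (move_left): buffer="edpg" (len 4), cursors c1@0 c2@2 c3@3, authorship ....
After op 2 (add_cursor(0)): buffer="edpg" (len 4), cursors c1@0 c4@0 c2@2 c3@3, authorship ....
After op 3 (insert('a')): buffer="aaedapag" (len 8), cursors c1@2 c4@2 c2@5 c3@7, authorship 14..2.3.
After op 4 (delete): buffer="edpg" (len 4), cursors c1@0 c4@0 c2@2 c3@3, authorship ....
After op 5 (insert('u')): buffer="uuedupug" (len 8), cursors c1@2 c4@2 c2@5 c3@7, authorship 14..2.3.
After op 6 (insert('u')): buffer="uuuueduupuug" (len 12), cursors c1@4 c4@4 c2@8 c3@11, authorship 1414..22.33.
After op 7 (insert('w')): buffer="uuuuwweduuwpuuwg" (len 16), cursors c1@6 c4@6 c2@11 c3@15, authorship 141414..222.333.
After op 8 (move_right): buffer="uuuuwweduuwpuuwg" (len 16), cursors c1@7 c4@7 c2@12 c3@16, authorship 141414..222.333.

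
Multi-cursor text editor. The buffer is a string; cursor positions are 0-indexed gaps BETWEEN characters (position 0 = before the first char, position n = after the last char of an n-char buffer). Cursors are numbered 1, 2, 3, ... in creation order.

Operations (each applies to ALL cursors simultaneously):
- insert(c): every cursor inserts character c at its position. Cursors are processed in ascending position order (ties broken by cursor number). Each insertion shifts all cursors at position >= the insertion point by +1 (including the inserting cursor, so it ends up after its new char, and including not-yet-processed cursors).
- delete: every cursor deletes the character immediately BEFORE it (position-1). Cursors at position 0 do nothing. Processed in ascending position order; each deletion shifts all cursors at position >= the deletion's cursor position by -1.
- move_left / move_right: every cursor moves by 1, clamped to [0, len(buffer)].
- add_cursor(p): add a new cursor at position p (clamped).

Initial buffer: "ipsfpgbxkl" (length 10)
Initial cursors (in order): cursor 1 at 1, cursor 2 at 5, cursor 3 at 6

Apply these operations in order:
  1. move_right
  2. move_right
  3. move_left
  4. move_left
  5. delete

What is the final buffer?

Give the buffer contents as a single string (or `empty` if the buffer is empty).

After op 1 (move_right): buffer="ipsfpgbxkl" (len 10), cursors c1@2 c2@6 c3@7, authorship ..........
After op 2 (move_right): buffer="ipsfpgbxkl" (len 10), cursors c1@3 c2@7 c3@8, authorship ..........
After op 3 (move_left): buffer="ipsfpgbxkl" (len 10), cursors c1@2 c2@6 c3@7, authorship ..........
After op 4 (move_left): buffer="ipsfpgbxkl" (len 10), cursors c1@1 c2@5 c3@6, authorship ..........
After op 5 (delete): buffer="psfbxkl" (len 7), cursors c1@0 c2@3 c3@3, authorship .......

Answer: psfbxkl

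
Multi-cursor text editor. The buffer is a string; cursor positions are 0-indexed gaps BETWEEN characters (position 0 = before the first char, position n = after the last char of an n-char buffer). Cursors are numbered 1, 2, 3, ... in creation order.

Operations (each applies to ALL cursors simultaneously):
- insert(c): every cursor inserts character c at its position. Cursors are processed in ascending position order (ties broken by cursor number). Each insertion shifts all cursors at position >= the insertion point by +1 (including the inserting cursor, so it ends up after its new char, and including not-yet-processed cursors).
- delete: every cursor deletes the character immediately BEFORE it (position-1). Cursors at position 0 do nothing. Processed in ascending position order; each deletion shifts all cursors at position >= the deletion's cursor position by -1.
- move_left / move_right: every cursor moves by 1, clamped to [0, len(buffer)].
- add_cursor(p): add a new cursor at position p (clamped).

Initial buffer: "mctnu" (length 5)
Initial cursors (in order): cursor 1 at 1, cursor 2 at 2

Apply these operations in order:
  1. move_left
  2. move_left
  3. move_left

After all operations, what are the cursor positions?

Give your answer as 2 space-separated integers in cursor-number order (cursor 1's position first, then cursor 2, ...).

Answer: 0 0

Derivation:
After op 1 (move_left): buffer="mctnu" (len 5), cursors c1@0 c2@1, authorship .....
After op 2 (move_left): buffer="mctnu" (len 5), cursors c1@0 c2@0, authorship .....
After op 3 (move_left): buffer="mctnu" (len 5), cursors c1@0 c2@0, authorship .....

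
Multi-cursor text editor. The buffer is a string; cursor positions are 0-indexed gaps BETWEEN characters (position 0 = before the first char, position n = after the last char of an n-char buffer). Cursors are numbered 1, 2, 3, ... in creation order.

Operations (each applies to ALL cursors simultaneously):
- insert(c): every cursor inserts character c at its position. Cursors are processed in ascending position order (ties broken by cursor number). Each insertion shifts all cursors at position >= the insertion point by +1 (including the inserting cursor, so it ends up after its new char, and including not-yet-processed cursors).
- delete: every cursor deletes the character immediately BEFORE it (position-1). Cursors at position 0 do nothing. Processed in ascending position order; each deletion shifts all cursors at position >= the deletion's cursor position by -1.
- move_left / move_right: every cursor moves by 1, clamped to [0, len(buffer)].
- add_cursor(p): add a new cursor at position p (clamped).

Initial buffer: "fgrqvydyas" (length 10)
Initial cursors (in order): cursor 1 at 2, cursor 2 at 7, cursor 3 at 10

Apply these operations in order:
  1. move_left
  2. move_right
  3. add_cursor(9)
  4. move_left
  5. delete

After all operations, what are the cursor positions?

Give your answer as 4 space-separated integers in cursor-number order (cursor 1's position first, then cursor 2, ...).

Answer: 0 4 5 5

Derivation:
After op 1 (move_left): buffer="fgrqvydyas" (len 10), cursors c1@1 c2@6 c3@9, authorship ..........
After op 2 (move_right): buffer="fgrqvydyas" (len 10), cursors c1@2 c2@7 c3@10, authorship ..........
After op 3 (add_cursor(9)): buffer="fgrqvydyas" (len 10), cursors c1@2 c2@7 c4@9 c3@10, authorship ..........
After op 4 (move_left): buffer="fgrqvydyas" (len 10), cursors c1@1 c2@6 c4@8 c3@9, authorship ..........
After op 5 (delete): buffer="grqvds" (len 6), cursors c1@0 c2@4 c3@5 c4@5, authorship ......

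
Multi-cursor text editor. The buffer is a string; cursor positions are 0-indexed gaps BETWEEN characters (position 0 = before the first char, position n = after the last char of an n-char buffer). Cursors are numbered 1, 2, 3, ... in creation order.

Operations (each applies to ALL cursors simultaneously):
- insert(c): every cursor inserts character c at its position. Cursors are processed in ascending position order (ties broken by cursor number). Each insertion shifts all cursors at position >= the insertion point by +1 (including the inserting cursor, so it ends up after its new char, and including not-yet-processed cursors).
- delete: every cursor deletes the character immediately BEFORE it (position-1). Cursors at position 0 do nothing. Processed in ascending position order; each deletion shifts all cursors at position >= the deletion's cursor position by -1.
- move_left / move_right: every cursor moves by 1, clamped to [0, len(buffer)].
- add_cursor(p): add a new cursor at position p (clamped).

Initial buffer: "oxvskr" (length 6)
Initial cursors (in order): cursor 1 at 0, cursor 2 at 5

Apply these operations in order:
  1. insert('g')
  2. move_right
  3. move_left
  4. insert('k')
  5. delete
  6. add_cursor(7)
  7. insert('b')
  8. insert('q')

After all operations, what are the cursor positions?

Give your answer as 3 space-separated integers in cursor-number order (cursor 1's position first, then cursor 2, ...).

After op 1 (insert('g')): buffer="goxvskgr" (len 8), cursors c1@1 c2@7, authorship 1.....2.
After op 2 (move_right): buffer="goxvskgr" (len 8), cursors c1@2 c2@8, authorship 1.....2.
After op 3 (move_left): buffer="goxvskgr" (len 8), cursors c1@1 c2@7, authorship 1.....2.
After op 4 (insert('k')): buffer="gkoxvskgkr" (len 10), cursors c1@2 c2@9, authorship 11.....22.
After op 5 (delete): buffer="goxvskgr" (len 8), cursors c1@1 c2@7, authorship 1.....2.
After op 6 (add_cursor(7)): buffer="goxvskgr" (len 8), cursors c1@1 c2@7 c3@7, authorship 1.....2.
After op 7 (insert('b')): buffer="gboxvskgbbr" (len 11), cursors c1@2 c2@10 c3@10, authorship 11.....223.
After op 8 (insert('q')): buffer="gbqoxvskgbbqqr" (len 14), cursors c1@3 c2@13 c3@13, authorship 111.....22323.

Answer: 3 13 13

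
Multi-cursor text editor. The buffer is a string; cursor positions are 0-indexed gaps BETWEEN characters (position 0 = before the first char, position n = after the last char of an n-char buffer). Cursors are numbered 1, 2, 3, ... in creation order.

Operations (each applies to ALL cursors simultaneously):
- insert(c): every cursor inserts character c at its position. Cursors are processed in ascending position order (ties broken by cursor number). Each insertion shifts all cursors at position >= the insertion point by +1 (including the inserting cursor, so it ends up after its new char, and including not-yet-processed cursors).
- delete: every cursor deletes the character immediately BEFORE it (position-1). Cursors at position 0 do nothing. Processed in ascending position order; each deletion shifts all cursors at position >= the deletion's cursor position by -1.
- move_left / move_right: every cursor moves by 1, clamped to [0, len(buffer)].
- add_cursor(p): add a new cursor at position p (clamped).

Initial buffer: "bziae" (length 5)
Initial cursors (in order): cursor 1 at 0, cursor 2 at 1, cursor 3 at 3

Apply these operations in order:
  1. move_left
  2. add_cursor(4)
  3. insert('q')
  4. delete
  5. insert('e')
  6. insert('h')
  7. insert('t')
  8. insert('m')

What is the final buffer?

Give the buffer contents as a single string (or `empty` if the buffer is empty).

Answer: eehhttmmbzehtmiaehtme

Derivation:
After op 1 (move_left): buffer="bziae" (len 5), cursors c1@0 c2@0 c3@2, authorship .....
After op 2 (add_cursor(4)): buffer="bziae" (len 5), cursors c1@0 c2@0 c3@2 c4@4, authorship .....
After op 3 (insert('q')): buffer="qqbzqiaqe" (len 9), cursors c1@2 c2@2 c3@5 c4@8, authorship 12..3..4.
After op 4 (delete): buffer="bziae" (len 5), cursors c1@0 c2@0 c3@2 c4@4, authorship .....
After op 5 (insert('e')): buffer="eebzeiaee" (len 9), cursors c1@2 c2@2 c3@5 c4@8, authorship 12..3..4.
After op 6 (insert('h')): buffer="eehhbzehiaehe" (len 13), cursors c1@4 c2@4 c3@8 c4@12, authorship 1212..33..44.
After op 7 (insert('t')): buffer="eehhttbzehtiaehte" (len 17), cursors c1@6 c2@6 c3@11 c4@16, authorship 121212..333..444.
After op 8 (insert('m')): buffer="eehhttmmbzehtmiaehtme" (len 21), cursors c1@8 c2@8 c3@14 c4@20, authorship 12121212..3333..4444.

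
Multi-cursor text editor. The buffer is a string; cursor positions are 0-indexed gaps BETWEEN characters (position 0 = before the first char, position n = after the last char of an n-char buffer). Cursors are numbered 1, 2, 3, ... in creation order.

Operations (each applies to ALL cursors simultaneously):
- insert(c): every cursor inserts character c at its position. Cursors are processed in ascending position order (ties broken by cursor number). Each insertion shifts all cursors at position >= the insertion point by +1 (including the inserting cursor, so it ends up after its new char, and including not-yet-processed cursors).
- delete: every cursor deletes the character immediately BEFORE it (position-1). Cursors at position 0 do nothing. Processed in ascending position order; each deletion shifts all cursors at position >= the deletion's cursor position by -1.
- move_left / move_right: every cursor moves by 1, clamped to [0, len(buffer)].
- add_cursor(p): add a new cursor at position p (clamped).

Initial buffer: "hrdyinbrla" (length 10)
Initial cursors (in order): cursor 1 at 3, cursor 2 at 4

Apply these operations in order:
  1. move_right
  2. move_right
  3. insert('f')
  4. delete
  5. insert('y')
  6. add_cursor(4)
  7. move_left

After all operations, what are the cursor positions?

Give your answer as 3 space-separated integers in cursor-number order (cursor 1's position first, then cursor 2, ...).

After op 1 (move_right): buffer="hrdyinbrla" (len 10), cursors c1@4 c2@5, authorship ..........
After op 2 (move_right): buffer="hrdyinbrla" (len 10), cursors c1@5 c2@6, authorship ..........
After op 3 (insert('f')): buffer="hrdyifnfbrla" (len 12), cursors c1@6 c2@8, authorship .....1.2....
After op 4 (delete): buffer="hrdyinbrla" (len 10), cursors c1@5 c2@6, authorship ..........
After op 5 (insert('y')): buffer="hrdyiynybrla" (len 12), cursors c1@6 c2@8, authorship .....1.2....
After op 6 (add_cursor(4)): buffer="hrdyiynybrla" (len 12), cursors c3@4 c1@6 c2@8, authorship .....1.2....
After op 7 (move_left): buffer="hrdyiynybrla" (len 12), cursors c3@3 c1@5 c2@7, authorship .....1.2....

Answer: 5 7 3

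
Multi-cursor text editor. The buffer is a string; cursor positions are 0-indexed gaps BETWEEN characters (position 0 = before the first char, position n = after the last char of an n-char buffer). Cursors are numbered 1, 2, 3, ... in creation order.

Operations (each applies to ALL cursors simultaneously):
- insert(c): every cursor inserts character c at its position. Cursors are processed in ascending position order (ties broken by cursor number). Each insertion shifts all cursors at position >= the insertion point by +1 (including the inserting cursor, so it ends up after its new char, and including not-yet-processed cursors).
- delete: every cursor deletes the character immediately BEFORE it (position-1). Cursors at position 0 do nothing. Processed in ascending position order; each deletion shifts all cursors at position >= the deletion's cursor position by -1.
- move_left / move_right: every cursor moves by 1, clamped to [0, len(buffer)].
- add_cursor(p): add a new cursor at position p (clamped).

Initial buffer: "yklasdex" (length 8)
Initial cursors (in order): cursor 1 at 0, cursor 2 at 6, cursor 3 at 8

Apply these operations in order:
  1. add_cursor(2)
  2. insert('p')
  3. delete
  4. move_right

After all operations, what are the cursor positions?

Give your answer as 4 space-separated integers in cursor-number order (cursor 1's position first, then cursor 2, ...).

After op 1 (add_cursor(2)): buffer="yklasdex" (len 8), cursors c1@0 c4@2 c2@6 c3@8, authorship ........
After op 2 (insert('p')): buffer="pykplasdpexp" (len 12), cursors c1@1 c4@4 c2@9 c3@12, authorship 1..4....2..3
After op 3 (delete): buffer="yklasdex" (len 8), cursors c1@0 c4@2 c2@6 c3@8, authorship ........
After op 4 (move_right): buffer="yklasdex" (len 8), cursors c1@1 c4@3 c2@7 c3@8, authorship ........

Answer: 1 7 8 3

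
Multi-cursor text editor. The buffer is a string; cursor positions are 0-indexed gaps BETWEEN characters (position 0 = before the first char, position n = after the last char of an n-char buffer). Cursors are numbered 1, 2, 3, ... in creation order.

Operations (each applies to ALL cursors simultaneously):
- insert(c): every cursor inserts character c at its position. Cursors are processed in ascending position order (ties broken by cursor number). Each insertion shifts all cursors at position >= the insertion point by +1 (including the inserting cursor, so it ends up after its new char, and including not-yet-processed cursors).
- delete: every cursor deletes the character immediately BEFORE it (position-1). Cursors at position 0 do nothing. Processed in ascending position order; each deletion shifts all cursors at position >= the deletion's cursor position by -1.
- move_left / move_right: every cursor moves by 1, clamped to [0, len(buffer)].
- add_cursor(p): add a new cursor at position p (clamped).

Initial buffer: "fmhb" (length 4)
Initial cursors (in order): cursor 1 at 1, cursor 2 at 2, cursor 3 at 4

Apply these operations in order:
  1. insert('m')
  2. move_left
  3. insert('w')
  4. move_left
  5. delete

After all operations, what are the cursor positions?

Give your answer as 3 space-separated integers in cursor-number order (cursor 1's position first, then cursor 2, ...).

After op 1 (insert('m')): buffer="fmmmhbm" (len 7), cursors c1@2 c2@4 c3@7, authorship .1.2..3
After op 2 (move_left): buffer="fmmmhbm" (len 7), cursors c1@1 c2@3 c3@6, authorship .1.2..3
After op 3 (insert('w')): buffer="fwmmwmhbwm" (len 10), cursors c1@2 c2@5 c3@9, authorship .11.22..33
After op 4 (move_left): buffer="fwmmwmhbwm" (len 10), cursors c1@1 c2@4 c3@8, authorship .11.22..33
After op 5 (delete): buffer="wmwmhwm" (len 7), cursors c1@0 c2@2 c3@5, authorship 1122.33

Answer: 0 2 5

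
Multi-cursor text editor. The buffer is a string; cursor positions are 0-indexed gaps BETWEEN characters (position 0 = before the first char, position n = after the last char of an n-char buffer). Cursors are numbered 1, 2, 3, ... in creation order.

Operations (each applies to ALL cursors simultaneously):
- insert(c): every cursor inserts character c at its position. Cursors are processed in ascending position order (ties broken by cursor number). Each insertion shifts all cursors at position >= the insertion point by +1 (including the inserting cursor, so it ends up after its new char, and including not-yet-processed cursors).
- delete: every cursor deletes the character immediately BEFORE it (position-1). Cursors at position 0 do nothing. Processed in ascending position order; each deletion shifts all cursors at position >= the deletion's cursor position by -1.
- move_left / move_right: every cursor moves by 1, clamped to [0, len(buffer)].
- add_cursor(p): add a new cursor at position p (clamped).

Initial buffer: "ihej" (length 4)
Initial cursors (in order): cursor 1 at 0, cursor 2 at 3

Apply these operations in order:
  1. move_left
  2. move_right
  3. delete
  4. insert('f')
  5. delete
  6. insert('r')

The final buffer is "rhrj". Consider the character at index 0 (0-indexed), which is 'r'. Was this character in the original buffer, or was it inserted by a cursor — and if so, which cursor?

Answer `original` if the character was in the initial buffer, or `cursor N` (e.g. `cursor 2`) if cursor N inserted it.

Answer: cursor 1

Derivation:
After op 1 (move_left): buffer="ihej" (len 4), cursors c1@0 c2@2, authorship ....
After op 2 (move_right): buffer="ihej" (len 4), cursors c1@1 c2@3, authorship ....
After op 3 (delete): buffer="hj" (len 2), cursors c1@0 c2@1, authorship ..
After op 4 (insert('f')): buffer="fhfj" (len 4), cursors c1@1 c2@3, authorship 1.2.
After op 5 (delete): buffer="hj" (len 2), cursors c1@0 c2@1, authorship ..
After op 6 (insert('r')): buffer="rhrj" (len 4), cursors c1@1 c2@3, authorship 1.2.
Authorship (.=original, N=cursor N): 1 . 2 .
Index 0: author = 1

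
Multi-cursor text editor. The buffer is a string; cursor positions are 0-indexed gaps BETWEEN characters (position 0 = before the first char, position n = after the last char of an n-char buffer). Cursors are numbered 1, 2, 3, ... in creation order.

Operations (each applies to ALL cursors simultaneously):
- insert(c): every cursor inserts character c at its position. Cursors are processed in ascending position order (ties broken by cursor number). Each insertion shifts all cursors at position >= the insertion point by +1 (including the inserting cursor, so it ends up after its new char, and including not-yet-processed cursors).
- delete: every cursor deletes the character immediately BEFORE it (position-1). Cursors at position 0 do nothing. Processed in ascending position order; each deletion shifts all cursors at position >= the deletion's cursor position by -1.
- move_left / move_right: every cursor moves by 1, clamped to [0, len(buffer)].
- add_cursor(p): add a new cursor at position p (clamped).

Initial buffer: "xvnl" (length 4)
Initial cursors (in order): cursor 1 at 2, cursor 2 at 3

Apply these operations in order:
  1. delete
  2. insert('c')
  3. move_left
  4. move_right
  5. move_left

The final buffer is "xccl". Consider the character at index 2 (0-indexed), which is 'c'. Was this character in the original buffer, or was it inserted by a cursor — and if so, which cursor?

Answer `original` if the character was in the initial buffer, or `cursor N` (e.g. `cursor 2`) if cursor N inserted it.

Answer: cursor 2

Derivation:
After op 1 (delete): buffer="xl" (len 2), cursors c1@1 c2@1, authorship ..
After op 2 (insert('c')): buffer="xccl" (len 4), cursors c1@3 c2@3, authorship .12.
After op 3 (move_left): buffer="xccl" (len 4), cursors c1@2 c2@2, authorship .12.
After op 4 (move_right): buffer="xccl" (len 4), cursors c1@3 c2@3, authorship .12.
After op 5 (move_left): buffer="xccl" (len 4), cursors c1@2 c2@2, authorship .12.
Authorship (.=original, N=cursor N): . 1 2 .
Index 2: author = 2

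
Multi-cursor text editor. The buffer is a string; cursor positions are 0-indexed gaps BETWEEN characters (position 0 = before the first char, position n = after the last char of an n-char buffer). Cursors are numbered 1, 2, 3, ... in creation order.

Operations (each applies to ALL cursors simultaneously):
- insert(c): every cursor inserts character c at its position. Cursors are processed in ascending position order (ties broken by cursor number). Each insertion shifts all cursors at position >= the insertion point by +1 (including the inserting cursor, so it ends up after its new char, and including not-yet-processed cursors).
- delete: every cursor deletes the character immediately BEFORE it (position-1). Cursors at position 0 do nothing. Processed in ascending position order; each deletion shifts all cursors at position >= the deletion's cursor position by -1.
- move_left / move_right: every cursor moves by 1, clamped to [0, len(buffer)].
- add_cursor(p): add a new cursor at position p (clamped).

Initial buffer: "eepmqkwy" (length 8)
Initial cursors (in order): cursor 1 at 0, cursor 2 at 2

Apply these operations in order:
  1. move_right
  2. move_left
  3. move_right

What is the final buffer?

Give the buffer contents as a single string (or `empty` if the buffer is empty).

Answer: eepmqkwy

Derivation:
After op 1 (move_right): buffer="eepmqkwy" (len 8), cursors c1@1 c2@3, authorship ........
After op 2 (move_left): buffer="eepmqkwy" (len 8), cursors c1@0 c2@2, authorship ........
After op 3 (move_right): buffer="eepmqkwy" (len 8), cursors c1@1 c2@3, authorship ........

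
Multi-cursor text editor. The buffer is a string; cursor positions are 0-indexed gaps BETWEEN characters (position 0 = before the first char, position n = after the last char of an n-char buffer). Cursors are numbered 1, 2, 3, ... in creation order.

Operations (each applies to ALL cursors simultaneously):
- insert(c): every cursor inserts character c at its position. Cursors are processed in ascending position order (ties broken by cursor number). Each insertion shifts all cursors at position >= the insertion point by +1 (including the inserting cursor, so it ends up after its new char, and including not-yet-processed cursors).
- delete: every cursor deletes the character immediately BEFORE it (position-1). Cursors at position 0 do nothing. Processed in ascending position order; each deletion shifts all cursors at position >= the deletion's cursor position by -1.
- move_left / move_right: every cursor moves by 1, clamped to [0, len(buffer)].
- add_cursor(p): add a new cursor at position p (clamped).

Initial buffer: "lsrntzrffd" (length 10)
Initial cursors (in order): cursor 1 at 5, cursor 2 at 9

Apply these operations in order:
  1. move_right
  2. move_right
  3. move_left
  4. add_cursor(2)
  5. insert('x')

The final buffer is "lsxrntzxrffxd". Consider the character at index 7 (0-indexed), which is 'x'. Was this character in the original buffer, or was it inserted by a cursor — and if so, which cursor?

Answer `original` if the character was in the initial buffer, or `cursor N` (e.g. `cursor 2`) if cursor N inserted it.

Answer: cursor 1

Derivation:
After op 1 (move_right): buffer="lsrntzrffd" (len 10), cursors c1@6 c2@10, authorship ..........
After op 2 (move_right): buffer="lsrntzrffd" (len 10), cursors c1@7 c2@10, authorship ..........
After op 3 (move_left): buffer="lsrntzrffd" (len 10), cursors c1@6 c2@9, authorship ..........
After op 4 (add_cursor(2)): buffer="lsrntzrffd" (len 10), cursors c3@2 c1@6 c2@9, authorship ..........
After op 5 (insert('x')): buffer="lsxrntzxrffxd" (len 13), cursors c3@3 c1@8 c2@12, authorship ..3....1...2.
Authorship (.=original, N=cursor N): . . 3 . . . . 1 . . . 2 .
Index 7: author = 1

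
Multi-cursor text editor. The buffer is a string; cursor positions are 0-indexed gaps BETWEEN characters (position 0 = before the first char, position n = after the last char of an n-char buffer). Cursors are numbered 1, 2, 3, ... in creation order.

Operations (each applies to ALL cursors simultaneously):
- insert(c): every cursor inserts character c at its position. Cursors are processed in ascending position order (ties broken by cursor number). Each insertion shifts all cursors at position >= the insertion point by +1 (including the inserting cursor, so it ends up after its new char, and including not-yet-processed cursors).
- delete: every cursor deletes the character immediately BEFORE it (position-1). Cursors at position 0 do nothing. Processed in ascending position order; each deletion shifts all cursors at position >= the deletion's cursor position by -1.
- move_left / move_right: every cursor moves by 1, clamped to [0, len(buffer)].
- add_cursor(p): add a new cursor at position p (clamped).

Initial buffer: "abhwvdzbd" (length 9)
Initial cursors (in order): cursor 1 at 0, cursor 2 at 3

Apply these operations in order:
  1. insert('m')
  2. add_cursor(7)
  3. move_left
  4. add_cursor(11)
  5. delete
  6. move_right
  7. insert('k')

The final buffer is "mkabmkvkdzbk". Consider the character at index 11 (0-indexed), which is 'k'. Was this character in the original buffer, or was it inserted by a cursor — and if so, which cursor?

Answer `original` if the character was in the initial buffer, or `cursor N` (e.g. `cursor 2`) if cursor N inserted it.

After op 1 (insert('m')): buffer="mabhmwvdzbd" (len 11), cursors c1@1 c2@5, authorship 1...2......
After op 2 (add_cursor(7)): buffer="mabhmwvdzbd" (len 11), cursors c1@1 c2@5 c3@7, authorship 1...2......
After op 3 (move_left): buffer="mabhmwvdzbd" (len 11), cursors c1@0 c2@4 c3@6, authorship 1...2......
After op 4 (add_cursor(11)): buffer="mabhmwvdzbd" (len 11), cursors c1@0 c2@4 c3@6 c4@11, authorship 1...2......
After op 5 (delete): buffer="mabmvdzb" (len 8), cursors c1@0 c2@3 c3@4 c4@8, authorship 1..2....
After op 6 (move_right): buffer="mabmvdzb" (len 8), cursors c1@1 c2@4 c3@5 c4@8, authorship 1..2....
After op 7 (insert('k')): buffer="mkabmkvkdzbk" (len 12), cursors c1@2 c2@6 c3@8 c4@12, authorship 11..22.3...4
Authorship (.=original, N=cursor N): 1 1 . . 2 2 . 3 . . . 4
Index 11: author = 4

Answer: cursor 4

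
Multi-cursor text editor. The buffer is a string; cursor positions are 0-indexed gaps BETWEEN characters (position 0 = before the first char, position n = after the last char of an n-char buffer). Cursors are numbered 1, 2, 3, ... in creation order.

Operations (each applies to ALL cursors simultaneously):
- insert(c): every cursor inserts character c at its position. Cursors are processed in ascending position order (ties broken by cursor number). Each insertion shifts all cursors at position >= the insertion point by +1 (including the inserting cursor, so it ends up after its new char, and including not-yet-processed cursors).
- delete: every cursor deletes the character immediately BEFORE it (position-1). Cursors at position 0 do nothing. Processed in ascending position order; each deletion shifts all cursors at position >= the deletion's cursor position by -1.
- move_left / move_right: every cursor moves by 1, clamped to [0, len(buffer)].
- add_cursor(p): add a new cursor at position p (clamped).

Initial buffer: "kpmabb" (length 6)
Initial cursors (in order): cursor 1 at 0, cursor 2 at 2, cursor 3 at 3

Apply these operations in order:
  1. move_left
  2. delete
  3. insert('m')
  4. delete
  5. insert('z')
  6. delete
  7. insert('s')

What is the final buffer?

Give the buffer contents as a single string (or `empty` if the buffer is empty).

Answer: sssmabb

Derivation:
After op 1 (move_left): buffer="kpmabb" (len 6), cursors c1@0 c2@1 c3@2, authorship ......
After op 2 (delete): buffer="mabb" (len 4), cursors c1@0 c2@0 c3@0, authorship ....
After op 3 (insert('m')): buffer="mmmmabb" (len 7), cursors c1@3 c2@3 c3@3, authorship 123....
After op 4 (delete): buffer="mabb" (len 4), cursors c1@0 c2@0 c3@0, authorship ....
After op 5 (insert('z')): buffer="zzzmabb" (len 7), cursors c1@3 c2@3 c3@3, authorship 123....
After op 6 (delete): buffer="mabb" (len 4), cursors c1@0 c2@0 c3@0, authorship ....
After op 7 (insert('s')): buffer="sssmabb" (len 7), cursors c1@3 c2@3 c3@3, authorship 123....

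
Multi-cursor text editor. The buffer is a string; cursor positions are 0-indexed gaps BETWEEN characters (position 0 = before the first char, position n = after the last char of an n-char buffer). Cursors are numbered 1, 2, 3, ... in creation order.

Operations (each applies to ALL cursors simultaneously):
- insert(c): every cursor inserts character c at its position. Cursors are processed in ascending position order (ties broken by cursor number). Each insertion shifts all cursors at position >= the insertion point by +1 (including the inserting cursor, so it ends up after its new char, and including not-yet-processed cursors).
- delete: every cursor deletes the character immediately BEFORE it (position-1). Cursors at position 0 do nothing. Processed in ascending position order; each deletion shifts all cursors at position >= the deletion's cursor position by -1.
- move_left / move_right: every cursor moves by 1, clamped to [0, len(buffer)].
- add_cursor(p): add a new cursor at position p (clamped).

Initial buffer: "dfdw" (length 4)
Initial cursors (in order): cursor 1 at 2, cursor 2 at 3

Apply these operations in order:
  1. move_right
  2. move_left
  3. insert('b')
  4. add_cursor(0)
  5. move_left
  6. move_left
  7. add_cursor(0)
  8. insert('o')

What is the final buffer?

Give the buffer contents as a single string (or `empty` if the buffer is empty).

After op 1 (move_right): buffer="dfdw" (len 4), cursors c1@3 c2@4, authorship ....
After op 2 (move_left): buffer="dfdw" (len 4), cursors c1@2 c2@3, authorship ....
After op 3 (insert('b')): buffer="dfbdbw" (len 6), cursors c1@3 c2@5, authorship ..1.2.
After op 4 (add_cursor(0)): buffer="dfbdbw" (len 6), cursors c3@0 c1@3 c2@5, authorship ..1.2.
After op 5 (move_left): buffer="dfbdbw" (len 6), cursors c3@0 c1@2 c2@4, authorship ..1.2.
After op 6 (move_left): buffer="dfbdbw" (len 6), cursors c3@0 c1@1 c2@3, authorship ..1.2.
After op 7 (add_cursor(0)): buffer="dfbdbw" (len 6), cursors c3@0 c4@0 c1@1 c2@3, authorship ..1.2.
After op 8 (insert('o')): buffer="oodofbodbw" (len 10), cursors c3@2 c4@2 c1@4 c2@7, authorship 34.1.12.2.

Answer: oodofbodbw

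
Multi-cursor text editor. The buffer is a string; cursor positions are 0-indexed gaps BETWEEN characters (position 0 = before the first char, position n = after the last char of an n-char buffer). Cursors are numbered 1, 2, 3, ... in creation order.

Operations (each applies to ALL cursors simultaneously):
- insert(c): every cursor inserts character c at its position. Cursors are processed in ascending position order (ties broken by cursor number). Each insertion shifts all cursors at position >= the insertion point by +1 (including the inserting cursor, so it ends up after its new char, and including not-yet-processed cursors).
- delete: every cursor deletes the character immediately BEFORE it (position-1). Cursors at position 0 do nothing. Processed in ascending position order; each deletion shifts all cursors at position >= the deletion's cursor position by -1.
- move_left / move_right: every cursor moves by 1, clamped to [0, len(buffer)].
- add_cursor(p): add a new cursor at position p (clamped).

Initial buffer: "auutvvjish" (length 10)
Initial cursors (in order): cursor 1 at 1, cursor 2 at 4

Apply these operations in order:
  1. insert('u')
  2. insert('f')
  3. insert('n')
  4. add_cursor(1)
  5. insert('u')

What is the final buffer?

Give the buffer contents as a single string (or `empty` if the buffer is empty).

After op 1 (insert('u')): buffer="auuutuvvjish" (len 12), cursors c1@2 c2@6, authorship .1...2......
After op 2 (insert('f')): buffer="aufuutufvvjish" (len 14), cursors c1@3 c2@8, authorship .11...22......
After op 3 (insert('n')): buffer="aufnuutufnvvjish" (len 16), cursors c1@4 c2@10, authorship .111...222......
After op 4 (add_cursor(1)): buffer="aufnuutufnvvjish" (len 16), cursors c3@1 c1@4 c2@10, authorship .111...222......
After op 5 (insert('u')): buffer="auufnuuutufnuvvjish" (len 19), cursors c3@2 c1@6 c2@13, authorship .31111...2222......

Answer: auufnuuutufnuvvjish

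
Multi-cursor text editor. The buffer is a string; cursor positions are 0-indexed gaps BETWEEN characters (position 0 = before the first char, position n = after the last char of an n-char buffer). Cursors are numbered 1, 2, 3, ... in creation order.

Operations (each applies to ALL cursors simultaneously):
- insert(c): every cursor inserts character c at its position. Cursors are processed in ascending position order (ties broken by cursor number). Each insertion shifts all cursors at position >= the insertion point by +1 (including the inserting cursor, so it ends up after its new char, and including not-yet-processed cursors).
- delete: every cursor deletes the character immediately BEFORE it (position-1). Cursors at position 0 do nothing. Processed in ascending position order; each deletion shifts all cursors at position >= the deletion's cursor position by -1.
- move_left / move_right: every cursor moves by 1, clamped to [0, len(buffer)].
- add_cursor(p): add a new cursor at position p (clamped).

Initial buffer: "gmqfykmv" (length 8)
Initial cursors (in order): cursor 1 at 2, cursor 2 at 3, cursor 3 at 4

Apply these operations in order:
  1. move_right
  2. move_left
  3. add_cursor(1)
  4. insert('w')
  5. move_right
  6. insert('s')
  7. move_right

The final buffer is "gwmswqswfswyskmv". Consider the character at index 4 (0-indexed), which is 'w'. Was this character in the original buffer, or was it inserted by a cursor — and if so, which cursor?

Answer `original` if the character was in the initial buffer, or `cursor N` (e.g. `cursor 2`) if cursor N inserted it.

After op 1 (move_right): buffer="gmqfykmv" (len 8), cursors c1@3 c2@4 c3@5, authorship ........
After op 2 (move_left): buffer="gmqfykmv" (len 8), cursors c1@2 c2@3 c3@4, authorship ........
After op 3 (add_cursor(1)): buffer="gmqfykmv" (len 8), cursors c4@1 c1@2 c2@3 c3@4, authorship ........
After op 4 (insert('w')): buffer="gwmwqwfwykmv" (len 12), cursors c4@2 c1@4 c2@6 c3@8, authorship .4.1.2.3....
After op 5 (move_right): buffer="gwmwqwfwykmv" (len 12), cursors c4@3 c1@5 c2@7 c3@9, authorship .4.1.2.3....
After op 6 (insert('s')): buffer="gwmswqswfswyskmv" (len 16), cursors c4@4 c1@7 c2@10 c3@13, authorship .4.41.12.23.3...
After op 7 (move_right): buffer="gwmswqswfswyskmv" (len 16), cursors c4@5 c1@8 c2@11 c3@14, authorship .4.41.12.23.3...
Authorship (.=original, N=cursor N): . 4 . 4 1 . 1 2 . 2 3 . 3 . . .
Index 4: author = 1

Answer: cursor 1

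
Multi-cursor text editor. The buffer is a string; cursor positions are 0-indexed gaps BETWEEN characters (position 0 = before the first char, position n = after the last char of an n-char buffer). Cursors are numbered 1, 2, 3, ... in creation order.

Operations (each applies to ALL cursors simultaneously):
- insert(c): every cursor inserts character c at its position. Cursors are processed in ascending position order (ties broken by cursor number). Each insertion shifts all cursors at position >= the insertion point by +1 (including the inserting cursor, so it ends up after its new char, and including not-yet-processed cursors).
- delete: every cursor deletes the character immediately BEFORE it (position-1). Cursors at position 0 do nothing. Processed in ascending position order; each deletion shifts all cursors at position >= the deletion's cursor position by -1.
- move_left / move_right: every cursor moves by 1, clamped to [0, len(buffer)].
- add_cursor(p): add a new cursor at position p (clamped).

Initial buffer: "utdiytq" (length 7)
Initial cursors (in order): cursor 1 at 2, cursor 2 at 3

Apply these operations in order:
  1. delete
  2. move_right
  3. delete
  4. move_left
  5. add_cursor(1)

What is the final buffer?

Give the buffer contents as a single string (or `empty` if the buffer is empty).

Answer: ytq

Derivation:
After op 1 (delete): buffer="uiytq" (len 5), cursors c1@1 c2@1, authorship .....
After op 2 (move_right): buffer="uiytq" (len 5), cursors c1@2 c2@2, authorship .....
After op 3 (delete): buffer="ytq" (len 3), cursors c1@0 c2@0, authorship ...
After op 4 (move_left): buffer="ytq" (len 3), cursors c1@0 c2@0, authorship ...
After op 5 (add_cursor(1)): buffer="ytq" (len 3), cursors c1@0 c2@0 c3@1, authorship ...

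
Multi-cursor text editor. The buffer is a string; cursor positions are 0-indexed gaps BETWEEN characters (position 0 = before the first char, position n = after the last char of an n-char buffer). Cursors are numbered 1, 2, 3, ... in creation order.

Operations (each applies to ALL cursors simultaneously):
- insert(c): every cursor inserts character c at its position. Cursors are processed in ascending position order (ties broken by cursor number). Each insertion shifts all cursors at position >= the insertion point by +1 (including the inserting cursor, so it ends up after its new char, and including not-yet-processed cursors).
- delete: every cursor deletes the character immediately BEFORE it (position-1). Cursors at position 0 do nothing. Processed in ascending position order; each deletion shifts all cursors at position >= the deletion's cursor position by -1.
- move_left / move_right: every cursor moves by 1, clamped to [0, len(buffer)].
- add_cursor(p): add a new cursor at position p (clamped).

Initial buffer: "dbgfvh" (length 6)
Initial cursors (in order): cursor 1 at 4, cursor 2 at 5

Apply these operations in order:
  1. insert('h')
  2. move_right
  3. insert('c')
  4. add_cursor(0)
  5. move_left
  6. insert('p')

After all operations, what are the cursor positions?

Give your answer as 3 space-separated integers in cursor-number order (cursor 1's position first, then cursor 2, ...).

After op 1 (insert('h')): buffer="dbgfhvhh" (len 8), cursors c1@5 c2@7, authorship ....1.2.
After op 2 (move_right): buffer="dbgfhvhh" (len 8), cursors c1@6 c2@8, authorship ....1.2.
After op 3 (insert('c')): buffer="dbgfhvchhc" (len 10), cursors c1@7 c2@10, authorship ....1.12.2
After op 4 (add_cursor(0)): buffer="dbgfhvchhc" (len 10), cursors c3@0 c1@7 c2@10, authorship ....1.12.2
After op 5 (move_left): buffer="dbgfhvchhc" (len 10), cursors c3@0 c1@6 c2@9, authorship ....1.12.2
After op 6 (insert('p')): buffer="pdbgfhvpchhpc" (len 13), cursors c3@1 c1@8 c2@12, authorship 3....1.112.22

Answer: 8 12 1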